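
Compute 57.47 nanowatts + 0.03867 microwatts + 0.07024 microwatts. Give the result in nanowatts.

166.38 nanowatts

In nanowatts:
  57.47 nanowatts → 57.47
  0.03867 microwatts = 0.03867 × 10^3 nanowatts = 38.67
  0.07024 microwatts = 0.07024 × 10^3 nanowatts = 70.24
Sum: 57.47 + 38.67 + 70.24 = 166.38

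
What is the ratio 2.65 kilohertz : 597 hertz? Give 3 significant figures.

4.44

(2.65e3) / (597) = 0.004439e3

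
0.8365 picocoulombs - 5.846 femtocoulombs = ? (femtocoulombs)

In femtocoulombs:
  0.8365 picocoulombs = 0.8365 × 10³ femtocoulombs = 836.5
  5.846 femtocoulombs → 5.846
Difference: 836.5 - 5.846 = 830.654

830.654 femtocoulombs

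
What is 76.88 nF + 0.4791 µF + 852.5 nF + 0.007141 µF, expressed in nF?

1415.621 nF

In nF:
  76.88 nF → 76.88
  0.4791 µF = 0.4791 × 10³ nF = 479.1
  852.5 nF → 852.5
  0.007141 µF = 0.007141 × 10³ nF = 7.141
Sum: 76.88 + 479.1 + 852.5 + 7.141 = 1415.621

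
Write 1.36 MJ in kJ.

mega = 10⁶, kilo = 10³; factor is 10³.
1.36 × 10³ = 1360

1360 kJ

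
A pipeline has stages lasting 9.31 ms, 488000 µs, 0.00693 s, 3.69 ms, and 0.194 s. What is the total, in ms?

In ms:
  9.31 ms → 9.31
  488000 µs = 488000 × 10^-3 ms = 488
  0.00693 s = 0.00693 × 10^3 ms = 6.93
  3.69 ms → 3.69
  0.194 s = 0.194 × 10^3 ms = 194
Sum: 9.31 + 488 + 6.93 + 3.69 + 194 = 701.93

701.93 ms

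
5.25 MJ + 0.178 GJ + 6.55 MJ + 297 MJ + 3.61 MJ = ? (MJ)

In MJ:
  5.25 MJ → 5.25
  0.178 GJ = 0.178 × 10³ MJ = 178
  6.55 MJ → 6.55
  297 MJ → 297
  3.61 MJ → 3.61
Sum: 5.25 + 178 + 6.55 + 297 + 3.61 = 490.41

490.41 MJ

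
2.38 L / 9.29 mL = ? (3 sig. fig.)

256

(2.38) / (9.29e-3) = 0.2562e3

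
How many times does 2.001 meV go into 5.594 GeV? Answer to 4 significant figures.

2796000000000

(5.594 × 10^9) / (2.001 × 10^-3) = 2.7956 × 10^12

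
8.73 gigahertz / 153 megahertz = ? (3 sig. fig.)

(8.73e9) / (153e6) = 0.05706e3

57.1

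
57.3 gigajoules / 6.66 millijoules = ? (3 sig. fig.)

8600000000000

(57.3 × 10⁹) / (6.66 × 10⁻³) = 8.604 × 10¹²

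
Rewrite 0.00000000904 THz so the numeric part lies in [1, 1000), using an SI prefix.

= 9.04e3 Hz; 1e3 is kilo.

9.04 kHz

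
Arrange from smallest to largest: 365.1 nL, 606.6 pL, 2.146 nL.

365.1 nL = 0.0000003651 L
606.6 pL = 0.0000000006066 L
2.146 nL = 0.000000002146 L

606.6 pL < 2.146 nL < 365.1 nL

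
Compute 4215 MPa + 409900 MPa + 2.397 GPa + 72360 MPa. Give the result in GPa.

In GPa:
  4215 MPa = 4215 × 10⁻³ GPa = 4.215
  409900 MPa = 409900 × 10⁻³ GPa = 409.9
  2.397 GPa → 2.397
  72360 MPa = 72360 × 10⁻³ GPa = 72.36
Sum: 4.215 + 409.9 + 2.397 + 72.36 = 488.872

488.872 GPa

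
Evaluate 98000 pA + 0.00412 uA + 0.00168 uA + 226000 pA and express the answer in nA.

In nA:
  98000 pA = 98000 × 10^-3 nA = 98
  0.00412 uA = 0.00412 × 10^3 nA = 4.12
  0.00168 uA = 0.00168 × 10^3 nA = 1.68
  226000 pA = 226000 × 10^-3 nA = 226
Sum: 98 + 4.12 + 1.68 + 226 = 329.8

329.8 nA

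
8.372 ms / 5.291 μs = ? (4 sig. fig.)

(8.372e-3) / (5.291e-6) = 1.5823e3

1582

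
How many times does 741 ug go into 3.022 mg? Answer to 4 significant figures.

(3.022e-3) / (741e-6) = 0.0040783e3

4.078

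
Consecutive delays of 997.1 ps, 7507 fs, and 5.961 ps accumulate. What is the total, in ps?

In ps:
  997.1 ps → 997.1
  7507 fs = 7507 × 10^-3 ps = 7.507
  5.961 ps → 5.961
Sum: 997.1 + 7.507 + 5.961 = 1010.568

1010.568 ps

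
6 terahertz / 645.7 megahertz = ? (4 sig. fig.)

9292

(6 × 10¹²) / (645.7 × 10⁶) = 0.0092922 × 10⁶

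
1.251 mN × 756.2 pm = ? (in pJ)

1.251e-3 × 756.2e-12 = 946.0062e-15 J

0.9460062 pJ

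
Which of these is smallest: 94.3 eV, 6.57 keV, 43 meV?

94.3 eV = 94.3 eV
6.57 keV = 6570 eV
43 meV = 0.043 eV

43 meV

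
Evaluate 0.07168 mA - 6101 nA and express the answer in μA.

In μA:
  0.07168 mA = 0.07168 × 10^3 μA = 71.68
  6101 nA = 6101 × 10^-3 μA = 6.101
Difference: 71.68 - 6.101 = 65.579

65.579 μA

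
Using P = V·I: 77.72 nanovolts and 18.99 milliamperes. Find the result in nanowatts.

77.72 × 10⁻⁹ × 18.99 × 10⁻³ = 1475.9028 × 10⁻¹² W

1.4759028 nanowatts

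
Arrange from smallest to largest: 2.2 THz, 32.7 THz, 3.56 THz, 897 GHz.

897 GHz < 2.2 THz < 3.56 THz < 32.7 THz

2.2 THz = 2200000000000 Hz
32.7 THz = 32700000000000 Hz
3.56 THz = 3560000000000 Hz
897 GHz = 897000000000 Hz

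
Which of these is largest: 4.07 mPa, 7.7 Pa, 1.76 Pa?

7.7 Pa

4.07 mPa = 0.00407 Pa
7.7 Pa = 7.7 Pa
1.76 Pa = 1.76 Pa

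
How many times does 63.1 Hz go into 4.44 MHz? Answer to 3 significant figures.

70400

(4.44 × 10^6) / (63.1) = 0.07036 × 10^6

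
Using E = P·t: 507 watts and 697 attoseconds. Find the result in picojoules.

0.353379 picojoules

507 × 697 × 10^-18 = 353379 × 10^-18 J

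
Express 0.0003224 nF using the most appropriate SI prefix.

= 322.4e-15 F; 1e-15 is femto.

322.4 fF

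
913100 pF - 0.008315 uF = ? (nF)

In nF:
  913100 pF = 913100e-3 nF = 913.1
  0.008315 uF = 0.008315e3 nF = 8.315
Difference: 913.1 - 8.315 = 904.785

904.785 nF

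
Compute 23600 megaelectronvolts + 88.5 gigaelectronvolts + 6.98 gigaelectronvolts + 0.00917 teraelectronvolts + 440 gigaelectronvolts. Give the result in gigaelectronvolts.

568.25 gigaelectronvolts

In gigaelectronvolts:
  23600 megaelectronvolts = 23600 × 10⁻³ gigaelectronvolts = 23.6
  88.5 gigaelectronvolts → 88.5
  6.98 gigaelectronvolts → 6.98
  0.00917 teraelectronvolts = 0.00917 × 10³ gigaelectronvolts = 9.17
  440 gigaelectronvolts → 440
Sum: 23.6 + 88.5 + 6.98 + 9.17 + 440 = 568.25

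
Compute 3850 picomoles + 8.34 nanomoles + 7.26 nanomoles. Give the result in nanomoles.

In nanomoles:
  3850 picomoles = 3850 × 10⁻³ nanomoles = 3.85
  8.34 nanomoles → 8.34
  7.26 nanomoles → 7.26
Sum: 3.85 + 8.34 + 7.26 = 19.45

19.45 nanomoles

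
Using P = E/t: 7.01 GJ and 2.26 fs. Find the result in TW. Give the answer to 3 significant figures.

(7.01 × 10^9) / (2.26 × 10^-15) = 3.1018 × 10^24 W

3100000000000 TW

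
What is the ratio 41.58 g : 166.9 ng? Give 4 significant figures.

(41.58) / (166.9e-9) = 0.24913e9

249100000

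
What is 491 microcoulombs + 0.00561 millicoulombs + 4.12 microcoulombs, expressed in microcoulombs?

In microcoulombs:
  491 microcoulombs → 491
  0.00561 millicoulombs = 0.00561 × 10³ microcoulombs = 5.61
  4.12 microcoulombs → 4.12
Sum: 491 + 5.61 + 4.12 = 500.73

500.73 microcoulombs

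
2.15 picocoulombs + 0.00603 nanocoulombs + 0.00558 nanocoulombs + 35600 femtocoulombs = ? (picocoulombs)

In picocoulombs:
  2.15 picocoulombs → 2.15
  0.00603 nanocoulombs = 0.00603 × 10³ picocoulombs = 6.03
  0.00558 nanocoulombs = 0.00558 × 10³ picocoulombs = 5.58
  35600 femtocoulombs = 35600 × 10⁻³ picocoulombs = 35.6
Sum: 2.15 + 6.03 + 5.58 + 35.6 = 49.36

49.36 picocoulombs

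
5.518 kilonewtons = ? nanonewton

5518000000000 nanonewtons

kilo = 10³, nano = 10⁻⁹; factor is 10¹².
5.518 × 10¹² = 5518000000000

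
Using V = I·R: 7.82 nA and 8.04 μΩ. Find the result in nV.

7.82 × 10⁻⁹ × 8.04 × 10⁻⁶ = 62.8728 × 10⁻¹⁵ V

0.0000628728 nV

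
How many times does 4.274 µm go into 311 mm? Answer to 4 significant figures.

(311e-3) / (4.274e-6) = 72.766e3

72770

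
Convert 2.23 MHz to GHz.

0.00223 GHz

mega = 10⁶, giga = 10⁹; factor is 10⁻³.
2.23 × 10⁻³ = 0.00223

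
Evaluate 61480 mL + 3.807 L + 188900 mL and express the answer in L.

In L:
  61480 mL = 61480e-3 L = 61.48
  3.807 L → 3.807
  188900 mL = 188900e-3 L = 188.9
Sum: 61.48 + 3.807 + 188.9 = 254.187

254.187 L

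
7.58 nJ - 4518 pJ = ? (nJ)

In nJ:
  7.58 nJ → 7.58
  4518 pJ = 4518e-3 nJ = 4.518
Difference: 7.58 - 4.518 = 3.062

3.062 nJ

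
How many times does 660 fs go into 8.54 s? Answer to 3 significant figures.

12900000000000

(8.54) / (660 × 10^-15) = 0.01294 × 10^15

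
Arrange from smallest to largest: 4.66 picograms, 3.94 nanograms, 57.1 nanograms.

4.66 picograms = 0.00000000000466 grams
3.94 nanograms = 0.00000000394 grams
57.1 nanograms = 0.0000000571 grams

4.66 picograms < 3.94 nanograms < 57.1 nanograms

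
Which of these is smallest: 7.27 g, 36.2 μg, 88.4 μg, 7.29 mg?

7.27 g = 7.27 g
36.2 μg = 0.0000362 g
88.4 μg = 0.0000884 g
7.29 mg = 0.00729 g

36.2 μg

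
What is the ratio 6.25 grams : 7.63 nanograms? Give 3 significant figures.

819000000

(6.25) / (7.63 × 10⁻⁹) = 0.8191 × 10⁹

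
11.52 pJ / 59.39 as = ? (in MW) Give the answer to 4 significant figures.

0.1940 MW

(11.52e-12) / (59.39e-18) = 0.193972e6 W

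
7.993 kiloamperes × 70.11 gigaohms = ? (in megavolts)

560389230 megavolts

7.993e3 × 70.11e9 = 560.38923e12 V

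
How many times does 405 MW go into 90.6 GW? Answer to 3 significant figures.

(90.6 × 10^9) / (405 × 10^6) = 0.2237 × 10^3

224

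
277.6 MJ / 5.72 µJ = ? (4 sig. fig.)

(277.6e6) / (5.72e-6) = 48.531e12

48530000000000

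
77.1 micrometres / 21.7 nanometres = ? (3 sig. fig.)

3550

(77.1 × 10^-6) / (21.7 × 10^-9) = 3.553 × 10^3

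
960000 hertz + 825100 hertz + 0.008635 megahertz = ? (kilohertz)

In kilohertz:
  960000 hertz = 960000e-3 kilohertz = 960
  825100 hertz = 825100e-3 kilohertz = 825.1
  0.008635 megahertz = 0.008635e3 kilohertz = 8.635
Sum: 960 + 825.1 + 8.635 = 1793.735

1793.735 kilohertz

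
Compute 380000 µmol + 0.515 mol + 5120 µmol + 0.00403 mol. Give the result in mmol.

In mmol:
  380000 µmol = 380000 × 10^-3 mmol = 380
  0.515 mol = 0.515 × 10^3 mmol = 515
  5120 µmol = 5120 × 10^-3 mmol = 5.12
  0.00403 mol = 0.00403 × 10^3 mmol = 4.03
Sum: 380 + 515 + 5.12 + 4.03 = 904.15

904.15 mmol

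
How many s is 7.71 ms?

0.00771 s

milli = 10⁻³, (no prefix) = 10⁰; factor is 10⁻³.
7.71 × 10⁻³ = 0.00771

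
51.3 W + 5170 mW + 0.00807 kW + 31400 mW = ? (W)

95.94 W

In W:
  51.3 W → 51.3
  5170 mW = 5170 × 10^-3 W = 5.17
  0.00807 kW = 0.00807 × 10^3 W = 8.07
  31400 mW = 31400 × 10^-3 W = 31.4
Sum: 51.3 + 5.17 + 8.07 + 31.4 = 95.94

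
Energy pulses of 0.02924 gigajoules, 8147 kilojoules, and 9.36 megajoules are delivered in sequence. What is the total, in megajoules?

In megajoules:
  0.02924 gigajoules = 0.02924 × 10³ megajoules = 29.24
  8147 kilojoules = 8147 × 10⁻³ megajoules = 8.147
  9.36 megajoules → 9.36
Sum: 29.24 + 8.147 + 9.36 = 46.747

46.747 megajoules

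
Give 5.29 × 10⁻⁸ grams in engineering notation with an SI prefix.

= 52.9 × 10⁻⁹ grams; 10⁻⁹ is nano.

52.9 nanograms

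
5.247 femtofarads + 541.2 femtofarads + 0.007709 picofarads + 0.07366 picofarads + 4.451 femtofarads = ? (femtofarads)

632.267 femtofarads

In femtofarads:
  5.247 femtofarads → 5.247
  541.2 femtofarads → 541.2
  0.007709 picofarads = 0.007709 × 10³ femtofarads = 7.709
  0.07366 picofarads = 0.07366 × 10³ femtofarads = 73.66
  4.451 femtofarads → 4.451
Sum: 5.247 + 541.2 + 7.709 + 73.66 + 4.451 = 632.267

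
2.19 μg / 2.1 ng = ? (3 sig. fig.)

(2.19 × 10^-6) / (2.1 × 10^-9) = 1.043 × 10^3

1040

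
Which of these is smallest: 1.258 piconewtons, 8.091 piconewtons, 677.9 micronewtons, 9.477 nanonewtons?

1.258 piconewtons = 0.000000000001258 newtons
8.091 piconewtons = 0.000000000008091 newtons
677.9 micronewtons = 0.0006779 newtons
9.477 nanonewtons = 0.000000009477 newtons

1.258 piconewtons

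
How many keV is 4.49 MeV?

4490 keV

mega = 10⁶, kilo = 10³; factor is 10³.
4.49 × 10³ = 4490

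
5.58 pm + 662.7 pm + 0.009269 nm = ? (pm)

677.549 pm

In pm:
  5.58 pm → 5.58
  662.7 pm → 662.7
  0.009269 nm = 0.009269e3 pm = 9.269
Sum: 5.58 + 662.7 + 9.269 = 677.549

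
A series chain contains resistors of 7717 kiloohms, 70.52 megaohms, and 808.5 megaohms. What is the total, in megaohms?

886.737 megaohms

In megaohms:
  7717 kiloohms = 7717 × 10^-3 megaohms = 7.717
  70.52 megaohms → 70.52
  808.5 megaohms → 808.5
Sum: 7.717 + 70.52 + 808.5 = 886.737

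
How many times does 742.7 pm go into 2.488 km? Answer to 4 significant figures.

3350000000000

(2.488 × 10^3) / (742.7 × 10^-12) = 0.0033499 × 10^15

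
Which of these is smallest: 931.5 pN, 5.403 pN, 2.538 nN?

931.5 pN = 0.0000000009315 N
5.403 pN = 0.000000000005403 N
2.538 nN = 0.000000002538 N

5.403 pN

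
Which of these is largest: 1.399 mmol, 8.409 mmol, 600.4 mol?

1.399 mmol = 0.001399 mol
8.409 mmol = 0.008409 mol
600.4 mol = 600.4 mol

600.4 mol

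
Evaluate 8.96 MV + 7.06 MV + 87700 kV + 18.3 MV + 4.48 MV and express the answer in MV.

In MV:
  8.96 MV → 8.96
  7.06 MV → 7.06
  87700 kV = 87700e-3 MV = 87.7
  18.3 MV → 18.3
  4.48 MV → 4.48
Sum: 8.96 + 7.06 + 87.7 + 18.3 + 4.48 = 126.5

126.5 MV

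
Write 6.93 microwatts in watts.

0.00000693 watts

micro = 1e-6, (no prefix) = 1e0; factor is 1e-6.
6.93 × 1e-6 = 0.00000693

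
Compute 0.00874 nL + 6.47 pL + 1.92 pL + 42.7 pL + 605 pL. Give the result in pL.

664.83 pL

In pL:
  0.00874 nL = 0.00874e3 pL = 8.74
  6.47 pL → 6.47
  1.92 pL → 1.92
  42.7 pL → 42.7
  605 pL → 605
Sum: 8.74 + 6.47 + 1.92 + 42.7 + 605 = 664.83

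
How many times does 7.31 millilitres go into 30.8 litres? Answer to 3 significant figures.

4210

(30.8) / (7.31e-3) = 4.213e3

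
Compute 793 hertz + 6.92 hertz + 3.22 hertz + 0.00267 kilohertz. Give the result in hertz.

805.81 hertz

In hertz:
  793 hertz → 793
  6.92 hertz → 6.92
  3.22 hertz → 3.22
  0.00267 kilohertz = 0.00267 × 10³ hertz = 2.67
Sum: 793 + 6.92 + 3.22 + 2.67 = 805.81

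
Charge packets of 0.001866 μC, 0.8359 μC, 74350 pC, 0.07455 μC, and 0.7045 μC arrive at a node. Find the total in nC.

1691.166 nC

In nC:
  0.001866 μC = 0.001866 × 10^3 nC = 1.866
  0.8359 μC = 0.8359 × 10^3 nC = 835.9
  74350 pC = 74350 × 10^-3 nC = 74.35
  0.07455 μC = 0.07455 × 10^3 nC = 74.55
  0.7045 μC = 0.7045 × 10^3 nC = 704.5
Sum: 1.866 + 835.9 + 74.35 + 74.55 + 704.5 = 1691.166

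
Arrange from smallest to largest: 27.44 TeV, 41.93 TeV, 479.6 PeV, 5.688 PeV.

27.44 TeV < 41.93 TeV < 5.688 PeV < 479.6 PeV

27.44 TeV = 27440000000000 eV
41.93 TeV = 41930000000000 eV
479.6 PeV = 479600000000000000 eV
5.688 PeV = 5688000000000000 eV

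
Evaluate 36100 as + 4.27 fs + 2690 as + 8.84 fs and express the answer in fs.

In fs:
  36100 as = 36100 × 10^-3 fs = 36.1
  4.27 fs → 4.27
  2690 as = 2690 × 10^-3 fs = 2.69
  8.84 fs → 8.84
Sum: 36.1 + 4.27 + 2.69 + 8.84 = 51.9

51.9 fs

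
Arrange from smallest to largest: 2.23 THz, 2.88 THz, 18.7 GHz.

2.23 THz = 2230000000000 Hz
2.88 THz = 2880000000000 Hz
18.7 GHz = 18700000000 Hz

18.7 GHz < 2.23 THz < 2.88 THz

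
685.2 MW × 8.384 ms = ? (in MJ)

685.2 × 10⁶ × 8.384 × 10⁻³ = 5744.7168 × 10³ J

5.7447168 MJ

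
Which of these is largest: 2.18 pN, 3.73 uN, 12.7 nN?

2.18 pN = 0.00000000000218 N
3.73 uN = 0.00000373 N
12.7 nN = 0.0000000127 N

3.73 uN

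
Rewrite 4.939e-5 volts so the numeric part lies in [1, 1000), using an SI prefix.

49.39 microvolts

= 49.39e-6 volts; 1e-6 is micro.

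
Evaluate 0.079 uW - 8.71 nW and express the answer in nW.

70.29 nW

In nW:
  0.079 uW = 0.079 × 10³ nW = 79
  8.71 nW → 8.71
Difference: 79 - 8.71 = 70.29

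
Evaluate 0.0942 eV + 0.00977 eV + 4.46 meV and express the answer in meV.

In meV:
  0.0942 eV = 0.0942e3 meV = 94.2
  0.00977 eV = 0.00977e3 meV = 9.77
  4.46 meV → 4.46
Sum: 94.2 + 9.77 + 4.46 = 108.43

108.43 meV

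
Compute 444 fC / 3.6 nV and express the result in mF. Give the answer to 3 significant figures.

0.123 mF

(444e-15) / (3.6e-9) = 123.33e-6 F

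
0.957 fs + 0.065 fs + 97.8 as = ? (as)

1119.8 as

In as:
  0.957 fs = 0.957 × 10³ as = 957
  0.065 fs = 0.065 × 10³ as = 65
  97.8 as → 97.8
Sum: 957 + 65 + 97.8 = 1119.8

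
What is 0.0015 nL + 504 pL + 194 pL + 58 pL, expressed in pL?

757.5 pL

In pL:
  0.0015 nL = 0.0015 × 10³ pL = 1.5
  504 pL → 504
  194 pL → 194
  58 pL → 58
Sum: 1.5 + 504 + 194 + 58 = 757.5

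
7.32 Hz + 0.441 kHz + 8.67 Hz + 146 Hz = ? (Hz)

In Hz:
  7.32 Hz → 7.32
  0.441 kHz = 0.441 × 10^3 Hz = 441
  8.67 Hz → 8.67
  146 Hz → 146
Sum: 7.32 + 441 + 8.67 + 146 = 602.99

602.99 Hz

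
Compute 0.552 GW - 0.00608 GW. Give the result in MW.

545.92 MW

In MW:
  0.552 GW = 0.552 × 10^3 MW = 552
  0.00608 GW = 0.00608 × 10^3 MW = 6.08
Difference: 552 - 6.08 = 545.92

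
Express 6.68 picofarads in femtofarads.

pico = 10^-12, femto = 10^-15; factor is 10^3.
6.68 × 10^3 = 6680

6680 femtofarads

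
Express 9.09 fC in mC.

femto = 10⁻¹⁵, milli = 10⁻³; factor is 10⁻¹².
9.09 × 10⁻¹² = 0.00000000000909

0.00000000000909 mC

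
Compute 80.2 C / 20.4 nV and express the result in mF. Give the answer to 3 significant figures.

3930000000000 mF

(80.2) / (20.4 × 10^-9) = 3.9314 × 10^9 F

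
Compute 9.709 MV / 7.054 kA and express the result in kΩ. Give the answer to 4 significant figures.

1.376 kΩ

(9.709 × 10⁶) / (7.054 × 10³) = 1.37638 × 10³ Ω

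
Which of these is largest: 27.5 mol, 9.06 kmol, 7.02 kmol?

27.5 mol = 27.5 mol
9.06 kmol = 9060 mol
7.02 kmol = 7020 mol

9.06 kmol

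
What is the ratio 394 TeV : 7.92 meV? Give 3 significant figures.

49700000000000000

(394 × 10¹²) / (7.92 × 10⁻³) = 49.75 × 10¹⁵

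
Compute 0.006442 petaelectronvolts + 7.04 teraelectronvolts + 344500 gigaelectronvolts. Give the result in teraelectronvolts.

In teraelectronvolts:
  0.006442 petaelectronvolts = 0.006442e3 teraelectronvolts = 6.442
  7.04 teraelectronvolts → 7.04
  344500 gigaelectronvolts = 344500e-3 teraelectronvolts = 344.5
Sum: 6.442 + 7.04 + 344.5 = 357.982

357.982 teraelectronvolts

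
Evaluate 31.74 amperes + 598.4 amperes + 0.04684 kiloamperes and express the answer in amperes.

676.98 amperes

In amperes:
  31.74 amperes → 31.74
  598.4 amperes → 598.4
  0.04684 kiloamperes = 0.04684 × 10^3 amperes = 46.84
Sum: 31.74 + 598.4 + 46.84 = 676.98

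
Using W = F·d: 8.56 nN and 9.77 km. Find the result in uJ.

8.56e-9 × 9.77e3 = 83.6312e-6 J

83.6312 uJ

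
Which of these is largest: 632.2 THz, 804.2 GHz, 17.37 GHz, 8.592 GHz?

632.2 THz

632.2 THz = 632200000000000 Hz
804.2 GHz = 804200000000 Hz
17.37 GHz = 17370000000 Hz
8.592 GHz = 8592000000 Hz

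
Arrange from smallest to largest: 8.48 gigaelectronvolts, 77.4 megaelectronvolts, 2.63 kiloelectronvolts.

2.63 kiloelectronvolts < 77.4 megaelectronvolts < 8.48 gigaelectronvolts

8.48 gigaelectronvolts = 8480000000 electronvolts
77.4 megaelectronvolts = 77400000 electronvolts
2.63 kiloelectronvolts = 2630 electronvolts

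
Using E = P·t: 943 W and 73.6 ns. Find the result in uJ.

69.4048 uJ

943 × 73.6 × 10⁻⁹ = 69404.8 × 10⁻⁹ J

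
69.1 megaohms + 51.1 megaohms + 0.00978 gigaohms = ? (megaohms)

In megaohms:
  69.1 megaohms → 69.1
  51.1 megaohms → 51.1
  0.00978 gigaohms = 0.00978 × 10³ megaohms = 9.78
Sum: 69.1 + 51.1 + 9.78 = 129.98

129.98 megaohms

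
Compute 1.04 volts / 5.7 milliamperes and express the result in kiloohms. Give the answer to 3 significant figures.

(1.04) / (5.7 × 10⁻³) = 0.18246 × 10³ Ω

0.182 kiloohms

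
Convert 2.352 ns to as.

nano = 1e-9, atto = 1e-18; factor is 1e9.
2.352 × 1e9 = 2352000000

2352000000 as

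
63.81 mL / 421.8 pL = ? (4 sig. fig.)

(63.81e-3) / (421.8e-12) = 0.15128e9

151300000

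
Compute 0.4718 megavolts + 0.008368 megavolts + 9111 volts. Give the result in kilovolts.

In kilovolts:
  0.4718 megavolts = 0.4718 × 10^3 kilovolts = 471.8
  0.008368 megavolts = 0.008368 × 10^3 kilovolts = 8.368
  9111 volts = 9111 × 10^-3 kilovolts = 9.111
Sum: 471.8 + 8.368 + 9.111 = 489.279

489.279 kilovolts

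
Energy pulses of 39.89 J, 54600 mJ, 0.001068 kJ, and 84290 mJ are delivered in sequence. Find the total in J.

In J:
  39.89 J → 39.89
  54600 mJ = 54600 × 10^-3 J = 54.6
  0.001068 kJ = 0.001068 × 10^3 J = 1.068
  84290 mJ = 84290 × 10^-3 J = 84.29
Sum: 39.89 + 54.6 + 1.068 + 84.29 = 179.848

179.848 J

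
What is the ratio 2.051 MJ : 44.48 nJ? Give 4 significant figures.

(2.051 × 10⁶) / (44.48 × 10⁻⁹) = 0.046111 × 10¹⁵

46110000000000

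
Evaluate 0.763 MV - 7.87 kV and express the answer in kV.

755.13 kV

In kV:
  0.763 MV = 0.763e3 kV = 763
  7.87 kV → 7.87
Difference: 763 - 7.87 = 755.13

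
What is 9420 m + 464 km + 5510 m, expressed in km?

478.93 km

In km:
  9420 m = 9420 × 10⁻³ km = 9.42
  464 km → 464
  5510 m = 5510 × 10⁻³ km = 5.51
Sum: 9.42 + 464 + 5.51 = 478.93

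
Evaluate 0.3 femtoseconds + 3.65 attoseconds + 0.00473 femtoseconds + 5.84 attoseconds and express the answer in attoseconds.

In attoseconds:
  0.3 femtoseconds = 0.3 × 10³ attoseconds = 300
  3.65 attoseconds → 3.65
  0.00473 femtoseconds = 0.00473 × 10³ attoseconds = 4.73
  5.84 attoseconds → 5.84
Sum: 300 + 3.65 + 4.73 + 5.84 = 314.22

314.22 attoseconds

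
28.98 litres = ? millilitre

(no prefix) = 1e0, milli = 1e-3; factor is 1e3.
28.98 × 1e3 = 28980

28980 millilitres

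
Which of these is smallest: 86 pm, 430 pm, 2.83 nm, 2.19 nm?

86 pm

86 pm = 0.000000000086 m
430 pm = 0.00000000043 m
2.83 nm = 0.00000000283 m
2.19 nm = 0.00000000219 m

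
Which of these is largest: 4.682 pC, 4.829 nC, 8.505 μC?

4.682 pC = 0.000000000004682 C
4.829 nC = 0.000000004829 C
8.505 μC = 0.000008505 C

8.505 μC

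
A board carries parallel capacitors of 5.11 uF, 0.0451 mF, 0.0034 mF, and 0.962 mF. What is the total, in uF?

In uF:
  5.11 uF → 5.11
  0.0451 mF = 0.0451e3 uF = 45.1
  0.0034 mF = 0.0034e3 uF = 3.4
  0.962 mF = 0.962e3 uF = 962
Sum: 5.11 + 45.1 + 3.4 + 962 = 1015.61

1015.61 uF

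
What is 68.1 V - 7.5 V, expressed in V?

60.6 V

In V:
  68.1 V → 68.1
  7.5 V → 7.5
Difference: 68.1 - 7.5 = 60.6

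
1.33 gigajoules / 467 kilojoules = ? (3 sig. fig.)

2850

(1.33 × 10⁹) / (467 × 10³) = 0.002848 × 10⁶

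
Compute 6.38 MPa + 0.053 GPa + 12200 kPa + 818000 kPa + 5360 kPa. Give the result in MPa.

894.94 MPa

In MPa:
  6.38 MPa → 6.38
  0.053 GPa = 0.053 × 10³ MPa = 53
  12200 kPa = 12200 × 10⁻³ MPa = 12.2
  818000 kPa = 818000 × 10⁻³ MPa = 818
  5360 kPa = 5360 × 10⁻³ MPa = 5.36
Sum: 6.38 + 53 + 12.2 + 818 + 5.36 = 894.94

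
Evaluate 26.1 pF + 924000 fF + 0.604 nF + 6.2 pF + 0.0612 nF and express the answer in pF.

In pF:
  26.1 pF → 26.1
  924000 fF = 924000e-3 pF = 924
  0.604 nF = 0.604e3 pF = 604
  6.2 pF → 6.2
  0.0612 nF = 0.0612e3 pF = 61.2
Sum: 26.1 + 924 + 604 + 6.2 + 61.2 = 1621.5

1621.5 pF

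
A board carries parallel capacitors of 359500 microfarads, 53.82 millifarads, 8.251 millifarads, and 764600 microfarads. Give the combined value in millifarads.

1186.171 millifarads

In millifarads:
  359500 microfarads = 359500 × 10⁻³ millifarads = 359.5
  53.82 millifarads → 53.82
  8.251 millifarads → 8.251
  764600 microfarads = 764600 × 10⁻³ millifarads = 764.6
Sum: 359.5 + 53.82 + 8.251 + 764.6 = 1186.171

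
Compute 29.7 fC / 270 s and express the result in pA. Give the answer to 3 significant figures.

(29.7 × 10^-15) / (270) = 0.11 × 10^-15 A

0.000110 pA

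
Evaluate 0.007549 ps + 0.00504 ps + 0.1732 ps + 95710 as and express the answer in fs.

In fs:
  0.007549 ps = 0.007549 × 10^3 fs = 7.549
  0.00504 ps = 0.00504 × 10^3 fs = 5.04
  0.1732 ps = 0.1732 × 10^3 fs = 173.2
  95710 as = 95710 × 10^-3 fs = 95.71
Sum: 7.549 + 5.04 + 173.2 + 95.71 = 281.499

281.499 fs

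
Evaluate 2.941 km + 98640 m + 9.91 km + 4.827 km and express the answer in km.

In km:
  2.941 km → 2.941
  98640 m = 98640 × 10^-3 km = 98.64
  9.91 km → 9.91
  4.827 km → 4.827
Sum: 2.941 + 98.64 + 9.91 + 4.827 = 116.318

116.318 km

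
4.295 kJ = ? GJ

kilo = 10³, giga = 10⁹; factor is 10⁻⁶.
4.295 × 10⁻⁶ = 0.000004295

0.000004295 GJ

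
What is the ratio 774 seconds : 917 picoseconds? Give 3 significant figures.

(774) / (917 × 10⁻¹²) = 0.8441 × 10¹²

844000000000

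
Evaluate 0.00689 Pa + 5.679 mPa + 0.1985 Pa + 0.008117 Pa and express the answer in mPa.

In mPa:
  0.00689 Pa = 0.00689 × 10^3 mPa = 6.89
  5.679 mPa → 5.679
  0.1985 Pa = 0.1985 × 10^3 mPa = 198.5
  0.008117 Pa = 0.008117 × 10^3 mPa = 8.117
Sum: 6.89 + 5.679 + 198.5 + 8.117 = 219.186

219.186 mPa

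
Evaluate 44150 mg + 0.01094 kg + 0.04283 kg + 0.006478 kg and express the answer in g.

In g:
  44150 mg = 44150e-3 g = 44.15
  0.01094 kg = 0.01094e3 g = 10.94
  0.04283 kg = 0.04283e3 g = 42.83
  0.006478 kg = 0.006478e3 g = 6.478
Sum: 44.15 + 10.94 + 42.83 + 6.478 = 104.398

104.398 g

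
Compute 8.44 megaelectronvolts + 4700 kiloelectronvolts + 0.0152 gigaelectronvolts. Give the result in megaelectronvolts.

In megaelectronvolts:
  8.44 megaelectronvolts → 8.44
  4700 kiloelectronvolts = 4700 × 10⁻³ megaelectronvolts = 4.7
  0.0152 gigaelectronvolts = 0.0152 × 10³ megaelectronvolts = 15.2
Sum: 8.44 + 4.7 + 15.2 = 28.34

28.34 megaelectronvolts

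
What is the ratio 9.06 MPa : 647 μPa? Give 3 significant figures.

(9.06 × 10⁶) / (647 × 10⁻⁶) = 0.014 × 10¹²

14000000000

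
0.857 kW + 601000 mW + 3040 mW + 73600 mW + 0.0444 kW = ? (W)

1579.04 W

In W:
  0.857 kW = 0.857 × 10³ W = 857
  601000 mW = 601000 × 10⁻³ W = 601
  3040 mW = 3040 × 10⁻³ W = 3.04
  73600 mW = 73600 × 10⁻³ W = 73.6
  0.0444 kW = 0.0444 × 10³ W = 44.4
Sum: 857 + 601 + 3.04 + 73.6 + 44.4 = 1579.04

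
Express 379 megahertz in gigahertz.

mega = 10^6, giga = 10^9; factor is 10^-3.
379 × 10^-3 = 0.379

0.379 gigahertz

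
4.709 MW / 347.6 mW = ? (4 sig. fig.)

(4.709 × 10⁶) / (347.6 × 10⁻³) = 0.013547 × 10⁹

13550000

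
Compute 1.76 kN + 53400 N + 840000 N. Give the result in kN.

895.16 kN

In kN:
  1.76 kN → 1.76
  53400 N = 53400 × 10⁻³ kN = 53.4
  840000 N = 840000 × 10⁻³ kN = 840
Sum: 1.76 + 53.4 + 840 = 895.16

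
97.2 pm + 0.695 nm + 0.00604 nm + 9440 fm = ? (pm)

In pm:
  97.2 pm → 97.2
  0.695 nm = 0.695 × 10³ pm = 695
  0.00604 nm = 0.00604 × 10³ pm = 6.04
  9440 fm = 9440 × 10⁻³ pm = 9.44
Sum: 97.2 + 695 + 6.04 + 9.44 = 807.68

807.68 pm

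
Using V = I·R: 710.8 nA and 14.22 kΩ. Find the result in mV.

10.107576 mV

710.8e-9 × 14.22e3 = 10107.576e-6 V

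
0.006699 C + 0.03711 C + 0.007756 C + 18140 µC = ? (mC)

69.705 mC

In mC:
  0.006699 C = 0.006699 × 10^3 mC = 6.699
  0.03711 C = 0.03711 × 10^3 mC = 37.11
  0.007756 C = 0.007756 × 10^3 mC = 7.756
  18140 µC = 18140 × 10^-3 mC = 18.14
Sum: 6.699 + 37.11 + 7.756 + 18.14 = 69.705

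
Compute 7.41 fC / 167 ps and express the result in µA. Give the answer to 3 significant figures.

(7.41 × 10^-15) / (167 × 10^-12) = 0.044371 × 10^-3 A

44.4 µA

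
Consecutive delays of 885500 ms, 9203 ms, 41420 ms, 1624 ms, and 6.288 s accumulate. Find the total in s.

In s:
  885500 ms = 885500e-3 s = 885.5
  9203 ms = 9203e-3 s = 9.203
  41420 ms = 41420e-3 s = 41.42
  1624 ms = 1624e-3 s = 1.624
  6.288 s → 6.288
Sum: 885.5 + 9.203 + 41.42 + 1.624 + 6.288 = 944.035

944.035 s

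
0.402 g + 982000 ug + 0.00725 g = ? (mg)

1391.25 mg

In mg:
  0.402 g = 0.402 × 10^3 mg = 402
  982000 ug = 982000 × 10^-3 mg = 982
  0.00725 g = 0.00725 × 10^3 mg = 7.25
Sum: 402 + 982 + 7.25 = 1391.25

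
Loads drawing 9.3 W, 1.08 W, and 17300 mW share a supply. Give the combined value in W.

27.68 W

In W:
  9.3 W → 9.3
  1.08 W → 1.08
  17300 mW = 17300e-3 W = 17.3
Sum: 9.3 + 1.08 + 17.3 = 27.68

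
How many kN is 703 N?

0.703 kN

(no prefix) = 10^0, kilo = 10^3; factor is 10^-3.
703 × 10^-3 = 0.703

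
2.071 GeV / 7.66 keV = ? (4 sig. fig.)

270400

(2.071 × 10⁹) / (7.66 × 10³) = 0.27037 × 10⁶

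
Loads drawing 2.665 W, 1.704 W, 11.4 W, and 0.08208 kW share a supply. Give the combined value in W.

97.849 W

In W:
  2.665 W → 2.665
  1.704 W → 1.704
  11.4 W → 11.4
  0.08208 kW = 0.08208 × 10³ W = 82.08
Sum: 2.665 + 1.704 + 11.4 + 82.08 = 97.849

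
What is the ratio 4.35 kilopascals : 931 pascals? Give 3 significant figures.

4.67

(4.35 × 10^3) / (931) = 0.004672 × 10^3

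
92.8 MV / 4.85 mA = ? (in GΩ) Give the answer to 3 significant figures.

19.1 GΩ

(92.8 × 10^6) / (4.85 × 10^-3) = 19.134 × 10^9 Ω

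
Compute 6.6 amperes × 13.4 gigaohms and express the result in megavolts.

88440 megavolts

6.6 × 13.4 × 10⁹ = 88.44 × 10⁹ V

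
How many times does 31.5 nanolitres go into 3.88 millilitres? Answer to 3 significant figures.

(3.88 × 10^-3) / (31.5 × 10^-9) = 0.1232 × 10^6

123000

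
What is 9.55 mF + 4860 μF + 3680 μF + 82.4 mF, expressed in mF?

100.49 mF

In mF:
  9.55 mF → 9.55
  4860 μF = 4860 × 10^-3 mF = 4.86
  3680 μF = 3680 × 10^-3 mF = 3.68
  82.4 mF → 82.4
Sum: 9.55 + 4.86 + 3.68 + 82.4 = 100.49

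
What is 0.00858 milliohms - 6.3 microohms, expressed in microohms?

In microohms:
  0.00858 milliohms = 0.00858 × 10^3 microohms = 8.58
  6.3 microohms → 6.3
Difference: 8.58 - 6.3 = 2.28

2.28 microohms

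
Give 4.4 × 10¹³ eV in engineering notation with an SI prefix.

44 TeV

= 44 × 10¹² eV; 10¹² is tera.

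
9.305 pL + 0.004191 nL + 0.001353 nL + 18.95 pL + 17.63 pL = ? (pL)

In pL:
  9.305 pL → 9.305
  0.004191 nL = 0.004191e3 pL = 4.191
  0.001353 nL = 0.001353e3 pL = 1.353
  18.95 pL → 18.95
  17.63 pL → 17.63
Sum: 9.305 + 4.191 + 1.353 + 18.95 + 17.63 = 51.429

51.429 pL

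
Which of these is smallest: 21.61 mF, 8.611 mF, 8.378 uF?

8.378 uF

21.61 mF = 0.02161 F
8.611 mF = 0.008611 F
8.378 uF = 0.000008378 F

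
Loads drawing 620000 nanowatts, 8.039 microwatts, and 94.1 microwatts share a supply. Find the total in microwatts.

In microwatts:
  620000 nanowatts = 620000 × 10⁻³ microwatts = 620
  8.039 microwatts → 8.039
  94.1 microwatts → 94.1
Sum: 620 + 8.039 + 94.1 = 722.139

722.139 microwatts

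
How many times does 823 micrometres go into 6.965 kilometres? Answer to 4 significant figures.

8463000

(6.965e3) / (823e-6) = 0.0084629e9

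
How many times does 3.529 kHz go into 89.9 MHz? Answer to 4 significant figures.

(89.9e6) / (3.529e3) = 25.475e3

25470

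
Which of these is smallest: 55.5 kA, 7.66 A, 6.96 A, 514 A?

55.5 kA = 55500 A
7.66 A = 7.66 A
6.96 A = 6.96 A
514 A = 514 A

6.96 A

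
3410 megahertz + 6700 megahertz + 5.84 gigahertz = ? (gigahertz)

In gigahertz:
  3410 megahertz = 3410e-3 gigahertz = 3.41
  6700 megahertz = 6700e-3 gigahertz = 6.7
  5.84 gigahertz → 5.84
Sum: 3.41 + 6.7 + 5.84 = 15.95

15.95 gigahertz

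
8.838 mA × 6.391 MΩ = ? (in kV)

56.483658 kV

8.838 × 10⁻³ × 6.391 × 10⁶ = 56.483658 × 10³ V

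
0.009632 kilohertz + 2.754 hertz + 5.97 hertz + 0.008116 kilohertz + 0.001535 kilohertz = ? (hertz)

In hertz:
  0.009632 kilohertz = 0.009632e3 hertz = 9.632
  2.754 hertz → 2.754
  5.97 hertz → 5.97
  0.008116 kilohertz = 0.008116e3 hertz = 8.116
  0.001535 kilohertz = 0.001535e3 hertz = 1.535
Sum: 9.632 + 2.754 + 5.97 + 8.116 + 1.535 = 28.007

28.007 hertz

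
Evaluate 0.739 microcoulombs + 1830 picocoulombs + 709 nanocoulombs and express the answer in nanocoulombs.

1449.83 nanocoulombs

In nanocoulombs:
  0.739 microcoulombs = 0.739 × 10³ nanocoulombs = 739
  1830 picocoulombs = 1830 × 10⁻³ nanocoulombs = 1.83
  709 nanocoulombs → 709
Sum: 739 + 1.83 + 709 = 1449.83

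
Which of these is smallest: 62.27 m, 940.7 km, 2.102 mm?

2.102 mm

62.27 m = 62.27 m
940.7 km = 940700 m
2.102 mm = 0.002102 m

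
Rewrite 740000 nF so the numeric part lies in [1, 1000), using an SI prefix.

= 740 × 10⁻⁶ F; 10⁻⁶ is micro.

740 µF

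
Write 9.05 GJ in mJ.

9050000000000 mJ

giga = 10^9, milli = 10^-3; factor is 10^12.
9.05 × 10^12 = 9050000000000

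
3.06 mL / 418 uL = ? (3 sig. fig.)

7.32

(3.06 × 10^-3) / (418 × 10^-6) = 0.007321 × 10^3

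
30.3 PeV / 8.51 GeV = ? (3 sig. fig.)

3560000

(30.3e15) / (8.51e9) = 3.561e6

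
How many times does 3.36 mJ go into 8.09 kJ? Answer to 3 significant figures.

2410000

(8.09 × 10³) / (3.36 × 10⁻³) = 2.408 × 10⁶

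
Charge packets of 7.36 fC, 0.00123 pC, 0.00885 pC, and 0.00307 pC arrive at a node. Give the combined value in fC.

In fC:
  7.36 fC → 7.36
  0.00123 pC = 0.00123 × 10³ fC = 1.23
  0.00885 pC = 0.00885 × 10³ fC = 8.85
  0.00307 pC = 0.00307 × 10³ fC = 3.07
Sum: 7.36 + 1.23 + 8.85 + 3.07 = 20.51

20.51 fC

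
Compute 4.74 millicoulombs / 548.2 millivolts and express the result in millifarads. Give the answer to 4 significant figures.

(4.74 × 10⁻³) / (548.2 × 10⁻³) = 0.00864648 F

8.646 millifarads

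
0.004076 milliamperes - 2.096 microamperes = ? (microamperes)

In microamperes:
  0.004076 milliamperes = 0.004076 × 10³ microamperes = 4.076
  2.096 microamperes → 2.096
Difference: 4.076 - 2.096 = 1.98

1.98 microamperes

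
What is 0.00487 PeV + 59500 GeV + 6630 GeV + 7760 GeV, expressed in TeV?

In TeV:
  0.00487 PeV = 0.00487 × 10³ TeV = 4.87
  59500 GeV = 59500 × 10⁻³ TeV = 59.5
  6630 GeV = 6630 × 10⁻³ TeV = 6.63
  7760 GeV = 7760 × 10⁻³ TeV = 7.76
Sum: 4.87 + 59.5 + 6.63 + 7.76 = 78.76

78.76 TeV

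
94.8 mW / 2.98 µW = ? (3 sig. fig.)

31800

(94.8e-3) / (2.98e-6) = 31.81e3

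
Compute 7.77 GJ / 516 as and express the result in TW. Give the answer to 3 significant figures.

(7.77e9) / (516e-18) = 0.015058e27 W

15100000000000 TW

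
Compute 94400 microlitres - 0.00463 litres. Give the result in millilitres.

89.77 millilitres

In millilitres:
  94400 microlitres = 94400 × 10⁻³ millilitres = 94.4
  0.00463 litres = 0.00463 × 10³ millilitres = 4.63
Difference: 94.4 - 4.63 = 89.77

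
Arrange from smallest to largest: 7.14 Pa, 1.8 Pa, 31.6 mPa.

31.6 mPa < 1.8 Pa < 7.14 Pa

7.14 Pa = 7.14 Pa
1.8 Pa = 1.8 Pa
31.6 mPa = 0.0316 Pa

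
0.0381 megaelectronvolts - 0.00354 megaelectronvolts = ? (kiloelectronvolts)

In kiloelectronvolts:
  0.0381 megaelectronvolts = 0.0381 × 10^3 kiloelectronvolts = 38.1
  0.00354 megaelectronvolts = 0.00354 × 10^3 kiloelectronvolts = 3.54
Difference: 38.1 - 3.54 = 34.56

34.56 kiloelectronvolts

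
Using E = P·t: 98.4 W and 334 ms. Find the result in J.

98.4 × 334e-3 = 32865.6e-3 J

32.8656 J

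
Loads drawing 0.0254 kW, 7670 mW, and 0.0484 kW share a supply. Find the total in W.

81.47 W

In W:
  0.0254 kW = 0.0254 × 10³ W = 25.4
  7670 mW = 7670 × 10⁻³ W = 7.67
  0.0484 kW = 0.0484 × 10³ W = 48.4
Sum: 25.4 + 7.67 + 48.4 = 81.47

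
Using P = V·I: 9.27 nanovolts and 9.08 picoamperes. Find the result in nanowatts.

0.0000000000841716 nanowatts

9.27 × 10^-9 × 9.08 × 10^-12 = 84.1716 × 10^-21 W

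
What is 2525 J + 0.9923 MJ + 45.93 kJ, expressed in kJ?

1040.755 kJ

In kJ:
  2525 J = 2525 × 10^-3 kJ = 2.525
  0.9923 MJ = 0.9923 × 10^3 kJ = 992.3
  45.93 kJ → 45.93
Sum: 2.525 + 992.3 + 45.93 = 1040.755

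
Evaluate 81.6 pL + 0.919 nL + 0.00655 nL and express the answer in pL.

In pL:
  81.6 pL → 81.6
  0.919 nL = 0.919 × 10^3 pL = 919
  0.00655 nL = 0.00655 × 10^3 pL = 6.55
Sum: 81.6 + 919 + 6.55 = 1007.15

1007.15 pL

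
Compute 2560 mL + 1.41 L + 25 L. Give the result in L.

In L:
  2560 mL = 2560 × 10⁻³ L = 2.56
  1.41 L → 1.41
  25 L → 25
Sum: 2.56 + 1.41 + 25 = 28.97

28.97 L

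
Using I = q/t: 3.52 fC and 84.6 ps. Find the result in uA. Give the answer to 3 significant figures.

(3.52 × 10⁻¹⁵) / (84.6 × 10⁻¹²) = 0.041608 × 10⁻³ A

41.6 uA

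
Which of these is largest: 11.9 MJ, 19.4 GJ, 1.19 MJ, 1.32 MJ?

11.9 MJ = 11900000 J
19.4 GJ = 19400000000 J
1.19 MJ = 1190000 J
1.32 MJ = 1320000 J

19.4 GJ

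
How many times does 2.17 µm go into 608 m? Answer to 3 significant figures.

(608) / (2.17 × 10⁻⁶) = 280.2 × 10⁶

280000000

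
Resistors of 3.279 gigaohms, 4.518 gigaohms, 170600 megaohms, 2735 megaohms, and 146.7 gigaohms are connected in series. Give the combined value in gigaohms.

327.832 gigaohms

In gigaohms:
  3.279 gigaohms → 3.279
  4.518 gigaohms → 4.518
  170600 megaohms = 170600e-3 gigaohms = 170.6
  2735 megaohms = 2735e-3 gigaohms = 2.735
  146.7 gigaohms → 146.7
Sum: 3.279 + 4.518 + 170.6 + 2.735 + 146.7 = 327.832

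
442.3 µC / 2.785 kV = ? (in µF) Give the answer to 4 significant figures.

0.1588 µF

(442.3 × 10⁻⁶) / (2.785 × 10³) = 158.815 × 10⁻⁹ F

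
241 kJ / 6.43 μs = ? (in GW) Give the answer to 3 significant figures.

37.5 GW

(241 × 10^3) / (6.43 × 10^-6) = 37.481 × 10^9 W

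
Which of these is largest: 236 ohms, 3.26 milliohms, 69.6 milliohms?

236 ohms = 236 ohms
3.26 milliohms = 0.00326 ohms
69.6 milliohms = 0.0696 ohms

236 ohms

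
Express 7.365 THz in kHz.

7365000000 kHz

tera = 10¹², kilo = 10³; factor is 10⁹.
7.365 × 10⁹ = 7365000000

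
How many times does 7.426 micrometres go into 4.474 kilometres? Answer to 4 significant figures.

(4.474 × 10³) / (7.426 × 10⁻⁶) = 0.60248 × 10⁹

602500000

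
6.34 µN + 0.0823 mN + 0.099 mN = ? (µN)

187.64 µN

In µN:
  6.34 µN → 6.34
  0.0823 mN = 0.0823 × 10^3 µN = 82.3
  0.099 mN = 0.099 × 10^3 µN = 99
Sum: 6.34 + 82.3 + 99 = 187.64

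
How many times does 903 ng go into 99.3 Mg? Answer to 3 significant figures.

110000000000000

(99.3e6) / (903e-9) = 0.11e15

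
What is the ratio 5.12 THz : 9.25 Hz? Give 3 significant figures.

554000000000

(5.12e12) / (9.25) = 0.5535e12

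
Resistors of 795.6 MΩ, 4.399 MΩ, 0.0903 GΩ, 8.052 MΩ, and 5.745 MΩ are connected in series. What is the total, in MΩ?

In MΩ:
  795.6 MΩ → 795.6
  4.399 MΩ → 4.399
  0.0903 GΩ = 0.0903 × 10³ MΩ = 90.3
  8.052 MΩ → 8.052
  5.745 MΩ → 5.745
Sum: 795.6 + 4.399 + 90.3 + 8.052 + 5.745 = 904.096

904.096 MΩ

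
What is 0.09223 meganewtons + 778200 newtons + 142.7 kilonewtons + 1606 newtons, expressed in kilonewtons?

1014.736 kilonewtons

In kilonewtons:
  0.09223 meganewtons = 0.09223e3 kilonewtons = 92.23
  778200 newtons = 778200e-3 kilonewtons = 778.2
  142.7 kilonewtons → 142.7
  1606 newtons = 1606e-3 kilonewtons = 1.606
Sum: 92.23 + 778.2 + 142.7 + 1.606 = 1014.736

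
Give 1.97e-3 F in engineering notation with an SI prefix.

1.97 mF

= 1.97e-3 F; 1e-3 is milli.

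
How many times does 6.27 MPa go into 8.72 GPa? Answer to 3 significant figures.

1390

(8.72 × 10^9) / (6.27 × 10^6) = 1.391 × 10^3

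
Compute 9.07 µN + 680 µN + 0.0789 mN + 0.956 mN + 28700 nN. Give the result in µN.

1752.67 µN

In µN:
  9.07 µN → 9.07
  680 µN → 680
  0.0789 mN = 0.0789 × 10^3 µN = 78.9
  0.956 mN = 0.956 × 10^3 µN = 956
  28700 nN = 28700 × 10^-3 µN = 28.7
Sum: 9.07 + 680 + 78.9 + 956 + 28.7 = 1752.67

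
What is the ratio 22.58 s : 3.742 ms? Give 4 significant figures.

6034

(22.58) / (3.742 × 10^-3) = 6.0342 × 10^3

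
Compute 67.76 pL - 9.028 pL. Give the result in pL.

58.732 pL

In pL:
  67.76 pL → 67.76
  9.028 pL → 9.028
Difference: 67.76 - 9.028 = 58.732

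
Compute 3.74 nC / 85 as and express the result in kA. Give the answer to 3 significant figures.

44000 kA

(3.74 × 10⁻⁹) / (85 × 10⁻¹⁸) = 0.044 × 10⁹ A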